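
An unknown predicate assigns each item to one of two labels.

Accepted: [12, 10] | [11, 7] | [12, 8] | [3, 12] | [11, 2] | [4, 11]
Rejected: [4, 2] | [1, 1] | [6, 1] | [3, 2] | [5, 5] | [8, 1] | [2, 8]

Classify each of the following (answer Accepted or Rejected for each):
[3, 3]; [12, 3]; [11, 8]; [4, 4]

The rule appears to be: sum ≥ 13.
Rejected: [3, 3], since 3+3 = 6.
Accepted: [12, 3], since 12+3 = 15.
Accepted: [11, 8], since 11+8 = 19.
Rejected: [4, 4], since 4+4 = 8.

Rejected, Accepted, Accepted, Rejected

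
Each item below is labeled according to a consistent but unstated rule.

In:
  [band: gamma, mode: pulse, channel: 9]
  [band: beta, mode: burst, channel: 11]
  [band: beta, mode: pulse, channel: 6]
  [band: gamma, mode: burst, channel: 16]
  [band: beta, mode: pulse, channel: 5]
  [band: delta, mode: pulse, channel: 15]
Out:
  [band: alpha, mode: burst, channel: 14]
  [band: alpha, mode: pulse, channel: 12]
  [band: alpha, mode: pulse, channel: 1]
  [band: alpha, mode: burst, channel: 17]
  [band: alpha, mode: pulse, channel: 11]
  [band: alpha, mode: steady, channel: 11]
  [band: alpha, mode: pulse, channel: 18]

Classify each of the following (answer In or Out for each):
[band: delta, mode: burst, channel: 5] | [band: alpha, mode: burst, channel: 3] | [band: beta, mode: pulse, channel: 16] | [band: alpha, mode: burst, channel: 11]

Every 'In' example satisfies: band is not alpha. None of the 'Out' examples do.
[band: delta, mode: burst, channel: 5]: band is delta, passes → In. [band: alpha, mode: burst, channel: 3]: band is alpha, does not satisfy this → Out. [band: beta, mode: pulse, channel: 16]: band is beta, passes → In. [band: alpha, mode: burst, channel: 11]: band is alpha, does not satisfy this → Out.

In, Out, In, Out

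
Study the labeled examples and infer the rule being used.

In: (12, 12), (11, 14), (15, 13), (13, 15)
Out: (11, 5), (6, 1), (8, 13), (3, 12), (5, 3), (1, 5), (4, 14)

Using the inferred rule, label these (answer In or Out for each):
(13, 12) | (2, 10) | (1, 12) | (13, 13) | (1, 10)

All 'In' examples share one property — sum ≥ 24 — and every 'Out' example lacks it.
(13, 12) → 13+12 = 25 → In.
(2, 10) → 2+10 = 12 → Out.
(1, 12) → 1+12 = 13 → Out.
(13, 13) → 13+13 = 26 → In.
(1, 10) → 1+10 = 11 → Out.

In, Out, Out, In, Out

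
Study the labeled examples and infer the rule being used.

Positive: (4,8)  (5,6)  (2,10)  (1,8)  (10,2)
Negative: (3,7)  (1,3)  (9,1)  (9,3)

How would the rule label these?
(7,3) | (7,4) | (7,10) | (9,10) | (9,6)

One predicate separates the groups cleanly: second is even.
(7,3): Negative (second 3). (7,4): Positive (second 4). (7,10): Positive (second 10). (9,10): Positive (second 10). (9,6): Positive (second 6).

Negative, Positive, Positive, Positive, Positive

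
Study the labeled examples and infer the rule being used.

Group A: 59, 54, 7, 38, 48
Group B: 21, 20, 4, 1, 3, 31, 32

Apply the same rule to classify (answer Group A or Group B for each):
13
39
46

The pattern is that an item is 'Group A' exactly when: digit sum ≥ 6.
13: digit sum 1+3 = 4, fails this test → Group B. 39: digit sum 3+9 = 12, checks out → Group A. 46: digit sum 4+6 = 10, checks out → Group A.

Group B, Group A, Group A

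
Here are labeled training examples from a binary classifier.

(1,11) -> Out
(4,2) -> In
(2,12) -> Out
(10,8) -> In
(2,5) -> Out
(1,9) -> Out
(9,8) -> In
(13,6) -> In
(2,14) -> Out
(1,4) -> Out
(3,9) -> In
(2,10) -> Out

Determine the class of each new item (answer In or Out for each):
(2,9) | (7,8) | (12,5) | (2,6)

One predicate separates the groups cleanly: first ≥ 3.
(2,9): Out (first 2).
(7,8): In (first 7).
(12,5): In (first 12).
(2,6): Out (first 2).

Out, In, In, Out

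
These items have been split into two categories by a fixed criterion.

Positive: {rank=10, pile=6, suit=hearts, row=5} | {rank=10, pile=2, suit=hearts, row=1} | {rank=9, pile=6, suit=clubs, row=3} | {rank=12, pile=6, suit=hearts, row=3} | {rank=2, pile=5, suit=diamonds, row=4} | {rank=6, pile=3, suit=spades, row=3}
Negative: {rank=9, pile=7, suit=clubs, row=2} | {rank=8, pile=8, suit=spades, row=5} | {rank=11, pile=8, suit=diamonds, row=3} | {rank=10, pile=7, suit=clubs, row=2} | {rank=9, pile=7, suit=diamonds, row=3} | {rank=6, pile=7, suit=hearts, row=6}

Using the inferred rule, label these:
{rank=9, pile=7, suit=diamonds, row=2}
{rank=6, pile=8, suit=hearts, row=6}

Negative, Negative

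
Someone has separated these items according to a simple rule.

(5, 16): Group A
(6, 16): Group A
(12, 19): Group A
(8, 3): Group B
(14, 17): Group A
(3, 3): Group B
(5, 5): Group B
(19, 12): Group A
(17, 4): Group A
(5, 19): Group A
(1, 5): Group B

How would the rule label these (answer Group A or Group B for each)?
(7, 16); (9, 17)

Group A, Group A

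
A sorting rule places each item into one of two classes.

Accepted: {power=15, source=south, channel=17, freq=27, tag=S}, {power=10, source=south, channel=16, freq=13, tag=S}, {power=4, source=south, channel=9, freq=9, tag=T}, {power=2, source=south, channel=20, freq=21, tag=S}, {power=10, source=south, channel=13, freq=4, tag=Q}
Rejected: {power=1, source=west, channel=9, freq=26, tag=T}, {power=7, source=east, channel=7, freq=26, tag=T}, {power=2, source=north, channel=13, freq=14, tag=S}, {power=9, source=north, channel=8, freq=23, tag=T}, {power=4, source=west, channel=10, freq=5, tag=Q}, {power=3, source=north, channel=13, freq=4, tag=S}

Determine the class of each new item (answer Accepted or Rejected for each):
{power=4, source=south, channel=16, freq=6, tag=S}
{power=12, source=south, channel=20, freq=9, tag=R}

Accepted, Accepted

The simplest hypothesis consistent with all the labels is: source is south.
{power=4, source=south, channel=16, freq=6, tag=S}: Accepted (source is south). {power=12, source=south, channel=20, freq=9, tag=R}: Accepted (source is south).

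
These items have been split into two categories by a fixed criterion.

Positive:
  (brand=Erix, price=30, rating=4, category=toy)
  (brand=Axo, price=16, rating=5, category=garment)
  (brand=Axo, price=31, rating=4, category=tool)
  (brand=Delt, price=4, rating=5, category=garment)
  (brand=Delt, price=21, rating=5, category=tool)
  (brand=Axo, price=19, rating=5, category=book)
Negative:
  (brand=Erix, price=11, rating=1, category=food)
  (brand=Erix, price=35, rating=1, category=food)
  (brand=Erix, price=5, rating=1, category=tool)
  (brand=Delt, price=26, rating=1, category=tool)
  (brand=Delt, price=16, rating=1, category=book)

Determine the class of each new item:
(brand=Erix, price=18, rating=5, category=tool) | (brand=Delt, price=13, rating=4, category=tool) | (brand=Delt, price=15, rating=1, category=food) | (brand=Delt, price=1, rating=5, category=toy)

The distinguishing property — rating ≥ 4 — holds for all the 'Positive' cases and none of the 'Negative' cases.
(brand=Erix, price=18, rating=5, category=tool): Positive (rating = 5). (brand=Delt, price=13, rating=4, category=tool): Positive (rating = 4). (brand=Delt, price=15, rating=1, category=food): Negative (rating = 1). (brand=Delt, price=1, rating=5, category=toy): Positive (rating = 5).

Positive, Positive, Negative, Positive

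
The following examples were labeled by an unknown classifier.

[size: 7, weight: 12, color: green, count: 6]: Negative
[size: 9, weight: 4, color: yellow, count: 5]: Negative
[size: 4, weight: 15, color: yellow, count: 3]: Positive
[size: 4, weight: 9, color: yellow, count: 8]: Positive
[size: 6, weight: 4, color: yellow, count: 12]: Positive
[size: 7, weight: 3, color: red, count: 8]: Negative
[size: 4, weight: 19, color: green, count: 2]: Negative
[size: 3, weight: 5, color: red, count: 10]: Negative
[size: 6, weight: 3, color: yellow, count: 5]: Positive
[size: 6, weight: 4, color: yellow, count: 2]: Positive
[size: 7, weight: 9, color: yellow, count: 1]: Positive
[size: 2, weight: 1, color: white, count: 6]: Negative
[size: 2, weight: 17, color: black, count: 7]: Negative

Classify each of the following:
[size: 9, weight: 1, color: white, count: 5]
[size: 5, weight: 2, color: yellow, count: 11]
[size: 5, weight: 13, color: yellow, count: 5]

The rule appears to be: color is yellow AND size ≤ 7.
[size: 9, weight: 1, color: white, count: 5]: color is white, size = 9, doesn't qualify → Negative.
[size: 5, weight: 2, color: yellow, count: 11]: color is yellow, size = 5, has this property → Positive.
[size: 5, weight: 13, color: yellow, count: 5]: color is yellow, size = 5, has this property → Positive.

Negative, Positive, Positive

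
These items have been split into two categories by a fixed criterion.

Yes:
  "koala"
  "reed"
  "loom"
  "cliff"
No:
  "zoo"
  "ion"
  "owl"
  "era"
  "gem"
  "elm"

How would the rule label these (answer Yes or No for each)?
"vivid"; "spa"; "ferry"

Yes, No, Yes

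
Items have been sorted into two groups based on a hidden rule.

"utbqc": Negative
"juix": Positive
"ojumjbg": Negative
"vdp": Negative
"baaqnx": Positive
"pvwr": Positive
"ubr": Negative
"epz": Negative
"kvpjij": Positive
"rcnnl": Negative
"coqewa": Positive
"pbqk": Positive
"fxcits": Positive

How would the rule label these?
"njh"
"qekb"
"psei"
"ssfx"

Comparing the two groups points to one rule — even length.
"njh": length 3, does not pass → Negative. "qekb": length 4, fits → Positive. "psei": length 4, fits → Positive. "ssfx": length 4, fits → Positive.

Negative, Positive, Positive, Positive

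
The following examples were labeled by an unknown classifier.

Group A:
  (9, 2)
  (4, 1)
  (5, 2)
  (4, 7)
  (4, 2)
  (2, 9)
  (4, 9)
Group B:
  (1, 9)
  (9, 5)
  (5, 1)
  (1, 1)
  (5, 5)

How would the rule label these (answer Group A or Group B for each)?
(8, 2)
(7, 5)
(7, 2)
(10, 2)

The distinguishing property — product is even — holds for all the 'Group A' cases and none of the 'Group B' cases.
(8, 2): 8·2 = 16 — qualifies, so Group A. (7, 5): 7·5 = 35 — fails the rule, so Group B. (7, 2): 7·2 = 14 — qualifies, so Group A. (10, 2): 10·2 = 20 — qualifies, so Group A.

Group A, Group B, Group A, Group A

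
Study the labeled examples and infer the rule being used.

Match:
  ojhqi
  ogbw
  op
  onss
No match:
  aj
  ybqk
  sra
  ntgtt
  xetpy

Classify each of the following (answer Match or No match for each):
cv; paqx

Every 'Match' example satisfies: contains 'o'. None of the 'No match' examples do.
cv: No match (no 'o'). paqx: No match (no 'o').

No match, No match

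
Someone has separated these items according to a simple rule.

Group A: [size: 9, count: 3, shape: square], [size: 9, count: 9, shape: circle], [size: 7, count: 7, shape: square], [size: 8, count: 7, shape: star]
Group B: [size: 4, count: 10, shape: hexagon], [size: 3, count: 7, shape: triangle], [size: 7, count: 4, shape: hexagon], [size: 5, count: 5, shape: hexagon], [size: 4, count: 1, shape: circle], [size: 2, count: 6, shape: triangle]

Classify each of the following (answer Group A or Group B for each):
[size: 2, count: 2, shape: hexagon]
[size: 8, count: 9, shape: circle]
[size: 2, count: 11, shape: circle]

'Group A' ⟺ shape is square OR size ≥ 8.
[size: 2, count: 2, shape: hexagon] — shape is hexagon, size = 2, hence Group B. [size: 8, count: 9, shape: circle] — shape is circle, size = 8, hence Group A. [size: 2, count: 11, shape: circle] — shape is circle, size = 2, hence Group B.

Group B, Group A, Group B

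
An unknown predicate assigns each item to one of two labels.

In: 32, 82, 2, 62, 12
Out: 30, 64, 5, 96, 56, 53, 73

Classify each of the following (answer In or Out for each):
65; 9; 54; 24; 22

Out, Out, Out, Out, In

'In' ⟺ ends in digit 2.
65: Out (last digit 5). 9: Out (last digit 9). 54: Out (last digit 4). 24: Out (last digit 4). 22: In (last digit 2).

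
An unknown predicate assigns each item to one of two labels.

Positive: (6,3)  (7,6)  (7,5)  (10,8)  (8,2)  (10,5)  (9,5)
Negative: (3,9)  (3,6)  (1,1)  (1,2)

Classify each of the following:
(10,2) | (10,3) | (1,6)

Positive, Positive, Negative

The common property of the 'Positive' items is: first > second. No 'Negative' item has it.
(10,2) — 10 > 2, hence Positive.
(10,3) — 10 > 3, hence Positive.
(1,6) — 1 < 6, hence Negative.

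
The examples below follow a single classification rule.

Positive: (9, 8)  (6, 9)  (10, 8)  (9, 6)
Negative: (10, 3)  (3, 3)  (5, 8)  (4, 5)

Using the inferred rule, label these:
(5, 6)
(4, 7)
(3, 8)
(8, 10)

A rule that fits every label: sum ≥ 15 — true of each 'Positive' example, false of each 'Negative' one.
(5, 6): Negative (5+6 = 11).
(4, 7): Negative (4+7 = 11).
(3, 8): Negative (3+8 = 11).
(8, 10): Positive (8+10 = 18).

Negative, Negative, Negative, Positive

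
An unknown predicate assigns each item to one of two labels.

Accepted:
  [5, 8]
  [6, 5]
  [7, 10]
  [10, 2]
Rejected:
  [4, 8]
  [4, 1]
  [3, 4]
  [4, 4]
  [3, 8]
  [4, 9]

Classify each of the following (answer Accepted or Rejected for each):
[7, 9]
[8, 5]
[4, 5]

Accepted, Accepted, Rejected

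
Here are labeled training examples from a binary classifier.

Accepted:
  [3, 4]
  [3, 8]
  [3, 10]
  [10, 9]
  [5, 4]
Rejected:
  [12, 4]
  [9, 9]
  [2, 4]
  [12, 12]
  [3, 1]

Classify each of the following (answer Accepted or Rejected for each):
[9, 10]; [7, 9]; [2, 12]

One predicate separates the groups cleanly: sum is odd.
[9, 10]: 9+10 = 19, qualifies → Accepted. [7, 9]: 7+9 = 16, doesn't match → Rejected. [2, 12]: 2+12 = 14, doesn't match → Rejected.

Accepted, Rejected, Rejected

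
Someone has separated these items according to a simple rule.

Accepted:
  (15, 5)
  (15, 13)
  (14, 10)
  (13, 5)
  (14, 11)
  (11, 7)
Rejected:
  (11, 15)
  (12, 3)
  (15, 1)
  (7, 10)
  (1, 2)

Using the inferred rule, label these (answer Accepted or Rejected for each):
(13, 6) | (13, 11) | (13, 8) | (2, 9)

Accepted, Accepted, Accepted, Rejected

'Accepted' ⟺ first > second AND sum ≥ 17.
(13, 6) — 13 > 6, 13+6 = 19, hence Accepted. (13, 11) — 13 > 11, 13+11 = 24, hence Accepted. (13, 8) — 13 > 8, 13+8 = 21, hence Accepted. (2, 9) — 2 < 9, 2+9 = 11, hence Rejected.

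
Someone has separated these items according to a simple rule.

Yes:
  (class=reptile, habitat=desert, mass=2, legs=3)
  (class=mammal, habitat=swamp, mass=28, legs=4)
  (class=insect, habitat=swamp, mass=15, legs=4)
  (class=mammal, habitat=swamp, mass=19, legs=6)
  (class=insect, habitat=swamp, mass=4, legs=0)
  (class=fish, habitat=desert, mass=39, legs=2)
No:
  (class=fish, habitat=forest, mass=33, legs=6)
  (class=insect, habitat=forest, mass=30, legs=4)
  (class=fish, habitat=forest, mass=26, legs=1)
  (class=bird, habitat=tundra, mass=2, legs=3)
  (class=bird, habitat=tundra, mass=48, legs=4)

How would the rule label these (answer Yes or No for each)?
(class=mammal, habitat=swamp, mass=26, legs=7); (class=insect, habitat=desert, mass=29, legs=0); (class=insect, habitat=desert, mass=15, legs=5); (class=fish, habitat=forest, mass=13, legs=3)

Yes, Yes, Yes, No

Rule: habitat is desert OR habitat is swamp. This holds for each 'Yes' example and fails for each 'No' one.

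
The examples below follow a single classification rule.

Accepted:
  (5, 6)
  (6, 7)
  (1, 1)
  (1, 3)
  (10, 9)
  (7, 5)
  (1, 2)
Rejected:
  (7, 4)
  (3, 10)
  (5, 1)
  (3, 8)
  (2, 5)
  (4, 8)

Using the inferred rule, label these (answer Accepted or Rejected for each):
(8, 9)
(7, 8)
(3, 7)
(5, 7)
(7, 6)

The classifier is using: |first − second| ≤ 2.
(8, 9) — |8−9| = 1, hence Accepted. (7, 8) — |7−8| = 1, hence Accepted. (3, 7) — |3−7| = 4, hence Rejected. (5, 7) — |5−7| = 2, hence Accepted. (7, 6) — |7−6| = 1, hence Accepted.

Accepted, Accepted, Rejected, Accepted, Accepted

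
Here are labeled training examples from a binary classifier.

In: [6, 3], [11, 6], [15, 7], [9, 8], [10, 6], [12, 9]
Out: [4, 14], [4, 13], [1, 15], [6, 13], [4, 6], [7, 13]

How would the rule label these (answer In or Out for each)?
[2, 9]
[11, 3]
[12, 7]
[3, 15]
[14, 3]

Out, In, In, Out, In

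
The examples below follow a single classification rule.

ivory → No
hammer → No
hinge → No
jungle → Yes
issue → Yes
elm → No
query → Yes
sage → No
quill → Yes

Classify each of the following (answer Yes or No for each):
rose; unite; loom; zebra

Rule: contains 'u'. This holds for each 'Yes' example and fails for each 'No' one.
rose: No (no 'u'). unite: Yes (has 'u'). loom: No (no 'u'). zebra: No (no 'u').

No, Yes, No, No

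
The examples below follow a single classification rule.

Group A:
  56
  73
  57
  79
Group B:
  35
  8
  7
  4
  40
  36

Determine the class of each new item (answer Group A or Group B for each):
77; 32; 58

All 'Group A' examples share one property — at least 56 — and every 'Group B' example lacks it.

Group A, Group B, Group A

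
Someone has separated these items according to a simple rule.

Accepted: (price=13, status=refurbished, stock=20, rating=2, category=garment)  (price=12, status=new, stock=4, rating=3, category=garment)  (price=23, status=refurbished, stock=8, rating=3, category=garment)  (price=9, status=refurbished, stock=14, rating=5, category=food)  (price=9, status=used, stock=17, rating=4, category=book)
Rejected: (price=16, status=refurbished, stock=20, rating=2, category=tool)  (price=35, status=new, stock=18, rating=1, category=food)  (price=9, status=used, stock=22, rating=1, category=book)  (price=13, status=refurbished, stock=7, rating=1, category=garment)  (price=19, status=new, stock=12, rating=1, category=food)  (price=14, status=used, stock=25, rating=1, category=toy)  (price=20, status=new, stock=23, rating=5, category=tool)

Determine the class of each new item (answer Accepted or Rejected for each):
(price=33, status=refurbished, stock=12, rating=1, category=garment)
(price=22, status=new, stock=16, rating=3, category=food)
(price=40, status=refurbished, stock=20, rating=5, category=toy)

Rejected, Accepted, Accepted

The pattern is that an item is 'Accepted' exactly when: category is not tool AND rating ≥ 2.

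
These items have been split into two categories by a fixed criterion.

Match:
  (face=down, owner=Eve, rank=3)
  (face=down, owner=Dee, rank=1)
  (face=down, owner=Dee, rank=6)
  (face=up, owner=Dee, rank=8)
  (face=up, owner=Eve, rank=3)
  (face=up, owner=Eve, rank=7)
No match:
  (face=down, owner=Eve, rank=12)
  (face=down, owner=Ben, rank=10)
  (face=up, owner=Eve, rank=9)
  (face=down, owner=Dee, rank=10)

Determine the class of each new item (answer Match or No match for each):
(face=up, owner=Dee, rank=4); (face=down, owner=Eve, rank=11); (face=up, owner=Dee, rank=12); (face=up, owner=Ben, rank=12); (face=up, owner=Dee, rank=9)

All 'Match' examples share one property — rank ≤ 8 — and every 'No match' example lacks it.

Match, No match, No match, No match, No match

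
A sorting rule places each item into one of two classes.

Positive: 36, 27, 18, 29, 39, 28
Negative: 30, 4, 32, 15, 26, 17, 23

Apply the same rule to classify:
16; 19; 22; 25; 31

The distinguishing property — digit sum ≥ 9 — holds for all the 'Positive' cases and none of the 'Negative' cases.
16 → digit sum 1+6 = 7 → Negative.
19 → digit sum 1+9 = 10 → Positive.
22 → digit sum 2+2 = 4 → Negative.
25 → digit sum 2+5 = 7 → Negative.
31 → digit sum 3+1 = 4 → Negative.

Negative, Positive, Negative, Negative, Negative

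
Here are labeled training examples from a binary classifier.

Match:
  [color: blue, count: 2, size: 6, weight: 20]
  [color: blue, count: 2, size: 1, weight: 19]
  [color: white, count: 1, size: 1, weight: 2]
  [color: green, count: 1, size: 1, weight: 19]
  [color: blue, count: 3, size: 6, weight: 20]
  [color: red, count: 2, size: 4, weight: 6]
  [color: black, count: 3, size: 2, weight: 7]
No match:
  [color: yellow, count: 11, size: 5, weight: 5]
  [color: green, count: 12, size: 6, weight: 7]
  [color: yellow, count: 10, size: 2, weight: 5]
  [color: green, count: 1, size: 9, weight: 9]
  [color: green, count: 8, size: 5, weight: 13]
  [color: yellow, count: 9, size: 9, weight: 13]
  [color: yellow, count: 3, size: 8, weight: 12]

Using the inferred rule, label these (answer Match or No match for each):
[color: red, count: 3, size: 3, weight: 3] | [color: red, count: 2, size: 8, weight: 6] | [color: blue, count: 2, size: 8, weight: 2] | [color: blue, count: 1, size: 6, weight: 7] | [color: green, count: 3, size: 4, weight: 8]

The common property of the 'Match' items is: size ≤ 6 AND count ≤ 3. No 'No match' item has it.

Match, No match, No match, Match, Match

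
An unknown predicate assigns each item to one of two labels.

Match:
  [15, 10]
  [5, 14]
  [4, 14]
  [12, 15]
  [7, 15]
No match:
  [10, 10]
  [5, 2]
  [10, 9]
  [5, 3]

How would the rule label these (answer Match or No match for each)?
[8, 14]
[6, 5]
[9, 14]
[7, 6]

The common property of the 'Match' items is: max ≥ 12. No 'No match' item has it.
Match: [8, 14], since max 14.
No match: [6, 5], since max 6.
Match: [9, 14], since max 14.
No match: [7, 6], since max 7.

Match, No match, Match, No match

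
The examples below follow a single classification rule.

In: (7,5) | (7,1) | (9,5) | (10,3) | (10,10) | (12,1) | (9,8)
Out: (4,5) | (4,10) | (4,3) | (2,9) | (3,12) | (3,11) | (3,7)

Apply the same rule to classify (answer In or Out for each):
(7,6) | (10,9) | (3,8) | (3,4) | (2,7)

In, In, Out, Out, Out

'In' ⟺ first ≥ 5.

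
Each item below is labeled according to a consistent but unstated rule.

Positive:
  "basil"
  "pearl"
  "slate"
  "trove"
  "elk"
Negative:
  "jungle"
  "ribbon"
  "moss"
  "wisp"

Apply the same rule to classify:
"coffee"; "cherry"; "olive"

Negative, Negative, Positive

Checking candidate rules against both groups, what survives is: odd length.
Negative: "coffee", since length 6.
Negative: "cherry", since length 6.
Positive: "olive", since length 5.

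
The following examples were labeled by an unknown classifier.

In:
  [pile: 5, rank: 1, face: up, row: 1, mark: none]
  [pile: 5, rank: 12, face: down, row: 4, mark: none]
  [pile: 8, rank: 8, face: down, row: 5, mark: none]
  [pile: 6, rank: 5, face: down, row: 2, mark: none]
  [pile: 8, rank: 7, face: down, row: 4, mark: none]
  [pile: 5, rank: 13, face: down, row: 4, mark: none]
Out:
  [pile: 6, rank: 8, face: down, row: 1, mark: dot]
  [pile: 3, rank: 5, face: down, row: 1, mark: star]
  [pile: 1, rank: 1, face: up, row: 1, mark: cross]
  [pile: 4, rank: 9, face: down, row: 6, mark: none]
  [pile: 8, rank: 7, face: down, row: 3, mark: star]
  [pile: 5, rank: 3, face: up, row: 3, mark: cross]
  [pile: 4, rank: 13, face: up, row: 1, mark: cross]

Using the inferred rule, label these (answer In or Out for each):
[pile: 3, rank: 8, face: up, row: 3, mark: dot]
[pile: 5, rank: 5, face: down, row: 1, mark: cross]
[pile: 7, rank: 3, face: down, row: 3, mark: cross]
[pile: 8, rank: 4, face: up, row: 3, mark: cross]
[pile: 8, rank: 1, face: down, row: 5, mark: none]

The rule appears to be: mark is none AND row ≤ 5.
[pile: 3, rank: 8, face: up, row: 3, mark: dot]: mark is dot, row = 3, doesn't qualify → Out.
[pile: 5, rank: 5, face: down, row: 1, mark: cross]: mark is cross, row = 1, doesn't qualify → Out.
[pile: 7, rank: 3, face: down, row: 3, mark: cross]: mark is cross, row = 3, doesn't qualify → Out.
[pile: 8, rank: 4, face: up, row: 3, mark: cross]: mark is cross, row = 3, doesn't qualify → Out.
[pile: 8, rank: 1, face: down, row: 5, mark: none]: mark is none, row = 5, meets the rule → In.

Out, Out, Out, Out, In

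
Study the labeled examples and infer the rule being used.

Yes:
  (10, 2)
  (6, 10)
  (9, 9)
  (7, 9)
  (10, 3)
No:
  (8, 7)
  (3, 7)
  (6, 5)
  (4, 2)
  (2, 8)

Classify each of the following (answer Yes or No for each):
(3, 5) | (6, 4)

No, No

Rule: max ≥ 9. This holds for each 'Yes' example and fails for each 'No' one.
(3, 5): max 5, doesn't match → No.
(6, 4): max 6, doesn't match → No.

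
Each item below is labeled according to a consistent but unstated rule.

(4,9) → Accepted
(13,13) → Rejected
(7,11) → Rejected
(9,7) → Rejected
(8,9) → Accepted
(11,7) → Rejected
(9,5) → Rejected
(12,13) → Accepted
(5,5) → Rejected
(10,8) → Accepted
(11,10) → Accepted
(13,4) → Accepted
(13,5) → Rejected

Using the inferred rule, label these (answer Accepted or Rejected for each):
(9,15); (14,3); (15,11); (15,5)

The distinguishing property — product is even — holds for all the 'Accepted' cases and none of the 'Rejected' cases.
(9,15): 9·15 = 135, fails the rule → Rejected. (14,3): 14·3 = 42, passes → Accepted. (15,11): 15·11 = 165, fails the rule → Rejected. (15,5): 15·5 = 75, fails the rule → Rejected.

Rejected, Accepted, Rejected, Rejected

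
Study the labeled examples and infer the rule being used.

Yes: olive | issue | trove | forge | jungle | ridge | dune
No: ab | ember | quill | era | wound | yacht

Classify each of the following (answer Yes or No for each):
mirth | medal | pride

No, No, Yes

Rule: ends with 'e'. This holds for each 'Yes' example and fails for each 'No' one.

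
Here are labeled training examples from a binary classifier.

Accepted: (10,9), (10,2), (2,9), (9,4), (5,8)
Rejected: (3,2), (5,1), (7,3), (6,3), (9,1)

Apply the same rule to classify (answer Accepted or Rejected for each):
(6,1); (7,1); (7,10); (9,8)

Rejected, Rejected, Accepted, Accepted

Rule: sum ≥ 11. This holds for each 'Accepted' example and fails for each 'Rejected' one.
(6,1): Rejected (6+1 = 7).
(7,1): Rejected (7+1 = 8).
(7,10): Accepted (7+10 = 17).
(9,8): Accepted (9+8 = 17).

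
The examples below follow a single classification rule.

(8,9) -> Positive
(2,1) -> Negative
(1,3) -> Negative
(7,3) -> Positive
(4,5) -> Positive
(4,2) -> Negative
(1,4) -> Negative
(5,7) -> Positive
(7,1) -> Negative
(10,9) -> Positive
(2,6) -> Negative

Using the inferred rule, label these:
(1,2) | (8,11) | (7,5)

Negative, Positive, Positive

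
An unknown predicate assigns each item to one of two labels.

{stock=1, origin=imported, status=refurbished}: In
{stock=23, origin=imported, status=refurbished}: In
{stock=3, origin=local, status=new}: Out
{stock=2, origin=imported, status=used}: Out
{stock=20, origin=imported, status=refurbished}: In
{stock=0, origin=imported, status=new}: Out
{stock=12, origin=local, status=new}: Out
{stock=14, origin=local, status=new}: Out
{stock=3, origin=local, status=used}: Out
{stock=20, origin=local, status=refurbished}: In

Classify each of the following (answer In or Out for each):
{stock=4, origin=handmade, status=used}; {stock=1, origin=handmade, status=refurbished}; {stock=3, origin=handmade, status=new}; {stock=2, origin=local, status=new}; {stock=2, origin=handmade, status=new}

Out, In, Out, Out, Out

Checking candidate rules against both groups, what survives is: status is refurbished.
{stock=4, origin=handmade, status=used} — status is used, hence Out. {stock=1, origin=handmade, status=refurbished} — status is refurbished, hence In. {stock=3, origin=handmade, status=new} — status is new, hence Out. {stock=2, origin=local, status=new} — status is new, hence Out. {stock=2, origin=handmade, status=new} — status is new, hence Out.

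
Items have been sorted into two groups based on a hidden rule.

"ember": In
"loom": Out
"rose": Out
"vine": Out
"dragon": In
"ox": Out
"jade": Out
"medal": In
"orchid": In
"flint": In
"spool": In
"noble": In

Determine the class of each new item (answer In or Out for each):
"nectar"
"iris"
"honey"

In, Out, In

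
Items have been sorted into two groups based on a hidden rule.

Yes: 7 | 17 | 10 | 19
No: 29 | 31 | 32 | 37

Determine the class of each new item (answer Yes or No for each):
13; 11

Yes, Yes

A rule that fits every label: at most 19 — true of each 'Yes' example, false of each 'No' one.
13: Yes (13 ≤ 19).
11: Yes (11 ≤ 19).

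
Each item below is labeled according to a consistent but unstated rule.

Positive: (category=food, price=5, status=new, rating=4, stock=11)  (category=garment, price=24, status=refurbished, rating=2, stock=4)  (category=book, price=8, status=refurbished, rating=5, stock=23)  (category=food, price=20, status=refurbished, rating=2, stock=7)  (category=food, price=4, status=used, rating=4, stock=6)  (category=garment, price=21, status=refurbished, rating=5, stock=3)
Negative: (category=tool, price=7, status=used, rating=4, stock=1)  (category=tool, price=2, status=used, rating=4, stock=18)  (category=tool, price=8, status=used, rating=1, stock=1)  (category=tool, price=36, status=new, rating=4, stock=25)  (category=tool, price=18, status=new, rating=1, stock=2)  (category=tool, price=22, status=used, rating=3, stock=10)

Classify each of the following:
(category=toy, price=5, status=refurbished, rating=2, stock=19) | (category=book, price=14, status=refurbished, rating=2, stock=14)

Positive, Positive

A rule that fits every label: category is not tool — true of each 'Positive' example, false of each 'Negative' one.
(category=toy, price=5, status=refurbished, rating=2, stock=19): category is toy — has this property, so Positive.
(category=book, price=14, status=refurbished, rating=2, stock=14): category is book — has this property, so Positive.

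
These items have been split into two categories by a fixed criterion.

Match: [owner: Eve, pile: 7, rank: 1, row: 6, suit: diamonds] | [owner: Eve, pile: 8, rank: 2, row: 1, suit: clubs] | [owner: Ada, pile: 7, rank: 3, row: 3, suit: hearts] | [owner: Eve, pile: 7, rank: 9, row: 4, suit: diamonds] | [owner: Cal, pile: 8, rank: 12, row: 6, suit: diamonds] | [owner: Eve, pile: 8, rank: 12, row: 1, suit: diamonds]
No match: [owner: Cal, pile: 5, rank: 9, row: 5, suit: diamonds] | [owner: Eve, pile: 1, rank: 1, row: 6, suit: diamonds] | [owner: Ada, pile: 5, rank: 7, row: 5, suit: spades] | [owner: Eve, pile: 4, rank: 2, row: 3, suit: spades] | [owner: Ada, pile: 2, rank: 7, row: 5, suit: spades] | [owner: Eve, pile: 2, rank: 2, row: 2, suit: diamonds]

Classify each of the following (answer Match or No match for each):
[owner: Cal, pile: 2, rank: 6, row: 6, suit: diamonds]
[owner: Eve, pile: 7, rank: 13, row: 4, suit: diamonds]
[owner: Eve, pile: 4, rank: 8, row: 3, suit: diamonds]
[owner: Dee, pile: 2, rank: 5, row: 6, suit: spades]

All 'Match' examples share one property — pile ≥ 7 — and every 'No match' example lacks it.

No match, Match, No match, No match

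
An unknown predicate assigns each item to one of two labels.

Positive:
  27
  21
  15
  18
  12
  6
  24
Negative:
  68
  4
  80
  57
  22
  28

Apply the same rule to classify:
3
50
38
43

The classifier is using: multiple of 3 AND at most 27.

Positive, Negative, Negative, Negative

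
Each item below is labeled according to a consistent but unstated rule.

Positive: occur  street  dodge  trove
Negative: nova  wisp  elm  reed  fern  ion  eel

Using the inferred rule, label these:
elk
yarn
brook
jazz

Negative, Negative, Positive, Negative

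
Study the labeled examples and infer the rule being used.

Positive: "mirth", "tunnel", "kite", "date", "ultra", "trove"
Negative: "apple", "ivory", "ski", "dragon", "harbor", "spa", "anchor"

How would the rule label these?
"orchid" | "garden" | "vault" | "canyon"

Looking at the examples, the only property every 'Positive' case has and every 'Negative' case lacks is: contains 't'.

Negative, Negative, Positive, Negative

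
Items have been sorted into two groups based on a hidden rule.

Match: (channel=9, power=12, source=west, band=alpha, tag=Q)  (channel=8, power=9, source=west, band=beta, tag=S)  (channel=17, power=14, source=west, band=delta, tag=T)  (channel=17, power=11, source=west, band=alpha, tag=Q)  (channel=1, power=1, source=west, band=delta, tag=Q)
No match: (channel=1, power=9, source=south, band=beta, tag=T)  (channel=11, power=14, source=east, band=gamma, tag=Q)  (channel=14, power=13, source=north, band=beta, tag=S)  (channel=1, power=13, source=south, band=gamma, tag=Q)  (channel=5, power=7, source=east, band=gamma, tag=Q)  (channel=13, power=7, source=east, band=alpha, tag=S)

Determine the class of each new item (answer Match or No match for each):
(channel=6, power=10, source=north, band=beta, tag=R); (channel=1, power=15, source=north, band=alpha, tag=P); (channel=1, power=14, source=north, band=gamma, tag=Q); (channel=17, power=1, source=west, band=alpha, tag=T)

No match, No match, No match, Match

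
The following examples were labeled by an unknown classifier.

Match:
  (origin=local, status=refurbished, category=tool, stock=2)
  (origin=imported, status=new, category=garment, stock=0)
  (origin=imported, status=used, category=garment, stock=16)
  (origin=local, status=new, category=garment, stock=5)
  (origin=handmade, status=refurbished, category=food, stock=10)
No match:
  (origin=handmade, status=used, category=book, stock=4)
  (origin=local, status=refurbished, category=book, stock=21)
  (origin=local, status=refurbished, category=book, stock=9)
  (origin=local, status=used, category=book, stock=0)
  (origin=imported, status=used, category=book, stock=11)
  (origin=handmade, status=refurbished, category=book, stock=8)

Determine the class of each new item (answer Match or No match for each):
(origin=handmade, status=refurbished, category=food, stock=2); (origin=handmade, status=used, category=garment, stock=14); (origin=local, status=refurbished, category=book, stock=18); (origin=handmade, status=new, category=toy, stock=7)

Match, Match, No match, Match

The distinguishing property — category is not book — holds for all the 'Match' cases and none of the 'No match' cases.
Match: (origin=handmade, status=refurbished, category=food, stock=2), since category is food.
Match: (origin=handmade, status=used, category=garment, stock=14), since category is garment.
No match: (origin=local, status=refurbished, category=book, stock=18), since category is book.
Match: (origin=handmade, status=new, category=toy, stock=7), since category is toy.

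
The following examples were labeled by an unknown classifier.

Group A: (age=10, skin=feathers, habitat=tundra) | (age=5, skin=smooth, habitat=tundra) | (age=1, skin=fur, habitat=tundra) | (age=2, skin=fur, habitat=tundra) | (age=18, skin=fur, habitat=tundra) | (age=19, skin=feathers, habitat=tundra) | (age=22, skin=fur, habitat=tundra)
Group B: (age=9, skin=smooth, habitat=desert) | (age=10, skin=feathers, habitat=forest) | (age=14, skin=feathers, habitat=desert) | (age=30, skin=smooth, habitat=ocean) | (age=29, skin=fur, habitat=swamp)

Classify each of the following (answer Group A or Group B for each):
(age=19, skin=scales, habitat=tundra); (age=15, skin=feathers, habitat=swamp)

Group A, Group B

The rule appears to be: habitat is tundra.
Group A: (age=19, skin=scales, habitat=tundra), since habitat is tundra.
Group B: (age=15, skin=feathers, habitat=swamp), since habitat is swamp.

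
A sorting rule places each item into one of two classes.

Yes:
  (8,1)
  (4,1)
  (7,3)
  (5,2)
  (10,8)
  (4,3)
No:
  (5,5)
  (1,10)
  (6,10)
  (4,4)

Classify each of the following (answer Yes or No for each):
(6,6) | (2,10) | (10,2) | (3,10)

No, No, Yes, No

The rule appears to be: first > second.
(6,6) → 6 = 6 → No.
(2,10) → 2 < 10 → No.
(10,2) → 10 > 2 → Yes.
(3,10) → 3 < 10 → No.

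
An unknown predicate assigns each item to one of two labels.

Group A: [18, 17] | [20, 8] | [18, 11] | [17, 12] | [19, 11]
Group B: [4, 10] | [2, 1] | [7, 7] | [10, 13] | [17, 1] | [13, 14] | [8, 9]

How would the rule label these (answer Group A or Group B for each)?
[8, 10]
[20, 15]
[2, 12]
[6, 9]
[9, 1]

Group B, Group A, Group B, Group B, Group B

A rule that fits every label: sum ≥ 28 — true of each 'Group A' example, false of each 'Group B' one.
[8, 10] — 8+10 = 18, hence Group B. [20, 15] — 20+15 = 35, hence Group A. [2, 12] — 2+12 = 14, hence Group B. [6, 9] — 6+9 = 15, hence Group B. [9, 1] — 9+1 = 10, hence Group B.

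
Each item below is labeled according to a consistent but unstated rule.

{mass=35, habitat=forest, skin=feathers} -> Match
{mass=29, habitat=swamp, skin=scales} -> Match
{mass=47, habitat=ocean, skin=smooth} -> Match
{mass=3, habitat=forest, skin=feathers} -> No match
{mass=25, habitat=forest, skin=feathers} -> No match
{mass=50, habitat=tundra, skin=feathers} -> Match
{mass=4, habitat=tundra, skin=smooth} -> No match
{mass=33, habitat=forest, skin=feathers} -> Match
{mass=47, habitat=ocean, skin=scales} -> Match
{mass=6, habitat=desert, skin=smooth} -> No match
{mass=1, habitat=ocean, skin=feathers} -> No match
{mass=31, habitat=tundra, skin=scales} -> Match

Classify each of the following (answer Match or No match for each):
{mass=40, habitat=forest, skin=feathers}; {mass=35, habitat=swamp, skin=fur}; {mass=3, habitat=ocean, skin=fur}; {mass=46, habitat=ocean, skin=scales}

'Match' ⟺ mass ≥ 29.
Match: {mass=40, habitat=forest, skin=feathers}, since mass = 40.
Match: {mass=35, habitat=swamp, skin=fur}, since mass = 35.
No match: {mass=3, habitat=ocean, skin=fur}, since mass = 3.
Match: {mass=46, habitat=ocean, skin=scales}, since mass = 46.

Match, Match, No match, Match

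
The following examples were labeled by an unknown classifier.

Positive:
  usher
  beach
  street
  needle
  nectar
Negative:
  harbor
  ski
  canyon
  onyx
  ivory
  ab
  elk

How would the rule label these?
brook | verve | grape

A rule that fits every label: length ≥ 4 AND contains 'e' — true of each 'Positive' example, false of each 'Negative' one.
brook: length 5, no 'e' — doesn't qualify, so Negative. verve: length 5, has 'e' — checks out, so Positive. grape: length 5, has 'e' — checks out, so Positive.

Negative, Positive, Positive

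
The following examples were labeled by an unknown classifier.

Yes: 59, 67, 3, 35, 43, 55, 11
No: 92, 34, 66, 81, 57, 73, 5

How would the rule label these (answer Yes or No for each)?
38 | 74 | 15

One predicate separates the groups cleanly: ≡ 3 (mod 4).
38 → 38 mod 4 = 2 → No.
74 → 74 mod 4 = 2 → No.
15 → 15 mod 4 = 3 → Yes.

No, No, Yes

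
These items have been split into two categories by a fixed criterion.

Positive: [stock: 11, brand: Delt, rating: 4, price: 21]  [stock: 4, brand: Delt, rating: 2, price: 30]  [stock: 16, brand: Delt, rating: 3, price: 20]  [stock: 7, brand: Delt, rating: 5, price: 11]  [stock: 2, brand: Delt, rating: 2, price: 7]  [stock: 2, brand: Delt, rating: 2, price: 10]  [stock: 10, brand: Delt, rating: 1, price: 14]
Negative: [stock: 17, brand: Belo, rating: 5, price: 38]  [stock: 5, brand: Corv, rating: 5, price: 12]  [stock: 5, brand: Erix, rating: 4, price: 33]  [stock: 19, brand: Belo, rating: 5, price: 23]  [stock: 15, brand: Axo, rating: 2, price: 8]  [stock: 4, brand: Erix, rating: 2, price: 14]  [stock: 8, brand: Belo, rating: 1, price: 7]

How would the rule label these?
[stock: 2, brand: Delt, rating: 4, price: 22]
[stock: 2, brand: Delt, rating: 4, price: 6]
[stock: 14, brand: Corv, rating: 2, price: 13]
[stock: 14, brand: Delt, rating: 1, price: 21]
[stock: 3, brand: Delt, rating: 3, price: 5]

Positive, Positive, Negative, Positive, Positive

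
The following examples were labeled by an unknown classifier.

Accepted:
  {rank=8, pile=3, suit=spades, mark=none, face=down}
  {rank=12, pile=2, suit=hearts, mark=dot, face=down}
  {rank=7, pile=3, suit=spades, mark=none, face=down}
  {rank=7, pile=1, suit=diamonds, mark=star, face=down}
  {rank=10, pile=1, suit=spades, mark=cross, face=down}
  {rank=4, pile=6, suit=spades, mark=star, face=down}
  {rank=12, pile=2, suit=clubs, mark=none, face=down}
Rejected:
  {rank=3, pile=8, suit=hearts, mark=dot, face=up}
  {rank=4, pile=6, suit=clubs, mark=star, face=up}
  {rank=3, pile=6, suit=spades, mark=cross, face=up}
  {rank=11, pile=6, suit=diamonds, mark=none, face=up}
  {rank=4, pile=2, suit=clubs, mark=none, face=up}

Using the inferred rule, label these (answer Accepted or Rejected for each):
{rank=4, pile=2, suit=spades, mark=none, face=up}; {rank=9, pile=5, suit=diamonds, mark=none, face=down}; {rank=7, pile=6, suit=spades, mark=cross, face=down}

Rejected, Accepted, Accepted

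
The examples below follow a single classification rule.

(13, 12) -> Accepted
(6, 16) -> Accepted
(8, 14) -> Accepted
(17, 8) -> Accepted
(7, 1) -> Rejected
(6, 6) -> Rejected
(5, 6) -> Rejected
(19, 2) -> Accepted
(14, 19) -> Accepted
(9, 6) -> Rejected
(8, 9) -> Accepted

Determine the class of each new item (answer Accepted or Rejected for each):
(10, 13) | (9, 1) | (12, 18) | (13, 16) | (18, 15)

The rule appears to be: sum ≥ 17.
(10, 13) → 10+13 = 23 → Accepted. (9, 1) → 9+1 = 10 → Rejected. (12, 18) → 12+18 = 30 → Accepted. (13, 16) → 13+16 = 29 → Accepted. (18, 15) → 18+15 = 33 → Accepted.

Accepted, Rejected, Accepted, Accepted, Accepted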